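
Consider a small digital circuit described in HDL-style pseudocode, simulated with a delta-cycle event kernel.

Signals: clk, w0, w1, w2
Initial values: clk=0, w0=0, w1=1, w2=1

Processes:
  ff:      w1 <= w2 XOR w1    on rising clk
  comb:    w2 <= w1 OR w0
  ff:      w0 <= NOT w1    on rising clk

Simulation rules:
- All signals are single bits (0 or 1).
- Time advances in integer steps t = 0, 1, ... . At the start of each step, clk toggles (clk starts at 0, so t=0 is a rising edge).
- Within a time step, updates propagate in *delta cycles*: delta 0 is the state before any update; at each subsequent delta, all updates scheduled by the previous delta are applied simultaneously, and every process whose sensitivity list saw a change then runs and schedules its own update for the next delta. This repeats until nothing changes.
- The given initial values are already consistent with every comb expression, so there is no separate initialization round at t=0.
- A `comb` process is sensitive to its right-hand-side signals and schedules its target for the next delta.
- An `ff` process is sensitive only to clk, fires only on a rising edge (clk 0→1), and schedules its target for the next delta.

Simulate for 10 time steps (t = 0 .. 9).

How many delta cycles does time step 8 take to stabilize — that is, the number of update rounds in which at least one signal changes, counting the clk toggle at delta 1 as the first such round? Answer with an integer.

t=0 Δ0: w1=1 clk=0 w0=0 w2=1
  Δ1: clk:0→1
  Δ2: w1:1→0
  Δ3: w2:1→0
  (3Δ to stable)
t=1 Δ0: w1=0 clk=1 w0=0 w2=0
  Δ1: clk:1→0
  (1Δ to stable)
t=2 Δ0: w1=0 clk=0 w0=0 w2=0
  Δ1: clk:0→1
  Δ2: w0:0→1
  Δ3: w2:0→1
  (3Δ to stable)
t=3 Δ0: w1=0 clk=1 w0=1 w2=1
  Δ1: clk:1→0
  (1Δ to stable)
t=4 Δ0: w1=0 clk=0 w0=1 w2=1
  Δ1: clk:0→1
  Δ2: w1:0→1
  (2Δ to stable)
t=5 Δ0: w1=1 clk=1 w0=1 w2=1
  Δ1: clk:1→0
  (1Δ to stable)
t=6 Δ0: w1=1 clk=0 w0=1 w2=1
  Δ1: clk:0→1
  Δ2: w1:1→0, w0:1→0
  Δ3: w2:1→0
  (3Δ to stable)
t=7 Δ0: w1=0 clk=1 w0=0 w2=0
  Δ1: clk:1→0
  (1Δ to stable)
t=8 Δ0: w1=0 clk=0 w0=0 w2=0
  Δ1: clk:0→1
  Δ2: w0:0→1
  Δ3: w2:0→1
  (3Δ to stable)
t=9 Δ0: w1=0 clk=1 w0=1 w2=1
  Δ1: clk:1→0
  (1Δ to stable)

3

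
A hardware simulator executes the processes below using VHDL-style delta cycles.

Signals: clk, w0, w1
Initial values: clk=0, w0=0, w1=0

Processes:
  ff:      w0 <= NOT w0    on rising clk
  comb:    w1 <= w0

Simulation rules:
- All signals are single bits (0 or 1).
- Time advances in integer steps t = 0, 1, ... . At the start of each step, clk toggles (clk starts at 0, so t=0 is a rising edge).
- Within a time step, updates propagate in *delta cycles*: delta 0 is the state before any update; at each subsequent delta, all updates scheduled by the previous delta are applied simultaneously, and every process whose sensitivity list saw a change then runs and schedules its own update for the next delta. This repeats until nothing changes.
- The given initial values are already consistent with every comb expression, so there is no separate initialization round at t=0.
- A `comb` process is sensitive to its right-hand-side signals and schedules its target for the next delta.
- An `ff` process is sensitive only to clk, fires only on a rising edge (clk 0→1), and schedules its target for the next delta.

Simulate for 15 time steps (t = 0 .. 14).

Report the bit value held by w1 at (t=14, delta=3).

0

t0.Δ0 w1=0 w0=0 clk=0
t0.Δ1 w1=0 w0=0 clk=1
t0.Δ2 w1=0 w0=1 clk=1
t0.Δ3 w1=1 w0=1 clk=1
t1.Δ0 w1=1 w0=1 clk=1
t1.Δ1 w1=1 w0=1 clk=0
t2.Δ0 w1=1 w0=1 clk=0
t2.Δ1 w1=1 w0=1 clk=1
t2.Δ2 w1=1 w0=0 clk=1
t2.Δ3 w1=0 w0=0 clk=1
t3.Δ0 w1=0 w0=0 clk=1
t3.Δ1 w1=0 w0=0 clk=0
t4.Δ0 w1=0 w0=0 clk=0
t4.Δ1 w1=0 w0=0 clk=1
t4.Δ2 w1=0 w0=1 clk=1
t4.Δ3 w1=1 w0=1 clk=1
t5.Δ0 w1=1 w0=1 clk=1
t5.Δ1 w1=1 w0=1 clk=0
t6.Δ0 w1=1 w0=1 clk=0
t6.Δ1 w1=1 w0=1 clk=1
t6.Δ2 w1=1 w0=0 clk=1
t6.Δ3 w1=0 w0=0 clk=1
t7.Δ0 w1=0 w0=0 clk=1
t7.Δ1 w1=0 w0=0 clk=0
t8.Δ0 w1=0 w0=0 clk=0
t8.Δ1 w1=0 w0=0 clk=1
t8.Δ2 w1=0 w0=1 clk=1
t8.Δ3 w1=1 w0=1 clk=1
t9.Δ0 w1=1 w0=1 clk=1
t9.Δ1 w1=1 w0=1 clk=0
t10.Δ0 w1=1 w0=1 clk=0
t10.Δ1 w1=1 w0=1 clk=1
t10.Δ2 w1=1 w0=0 clk=1
t10.Δ3 w1=0 w0=0 clk=1
t11.Δ0 w1=0 w0=0 clk=1
t11.Δ1 w1=0 w0=0 clk=0
t12.Δ0 w1=0 w0=0 clk=0
t12.Δ1 w1=0 w0=0 clk=1
t12.Δ2 w1=0 w0=1 clk=1
t12.Δ3 w1=1 w0=1 clk=1
t13.Δ0 w1=1 w0=1 clk=1
t13.Δ1 w1=1 w0=1 clk=0
t14.Δ0 w1=1 w0=1 clk=0
t14.Δ1 w1=1 w0=1 clk=1
t14.Δ2 w1=1 w0=0 clk=1
t14.Δ3 w1=0 w0=0 clk=1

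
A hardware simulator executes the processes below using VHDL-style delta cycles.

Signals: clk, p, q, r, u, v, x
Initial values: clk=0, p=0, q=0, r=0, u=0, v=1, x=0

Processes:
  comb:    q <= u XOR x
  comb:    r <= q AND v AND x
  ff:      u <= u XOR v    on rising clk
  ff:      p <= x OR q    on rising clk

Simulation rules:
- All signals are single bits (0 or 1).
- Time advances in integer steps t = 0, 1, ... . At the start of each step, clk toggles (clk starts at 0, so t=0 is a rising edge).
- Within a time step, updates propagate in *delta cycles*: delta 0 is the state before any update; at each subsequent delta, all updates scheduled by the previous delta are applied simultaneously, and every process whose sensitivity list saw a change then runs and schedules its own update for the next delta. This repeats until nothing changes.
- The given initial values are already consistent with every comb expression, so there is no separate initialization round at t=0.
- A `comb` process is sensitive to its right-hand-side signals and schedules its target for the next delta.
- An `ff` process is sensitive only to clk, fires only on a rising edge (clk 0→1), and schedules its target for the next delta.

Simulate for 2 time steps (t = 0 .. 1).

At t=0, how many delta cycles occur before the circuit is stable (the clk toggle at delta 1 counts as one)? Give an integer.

3

t=0 Δ0: q=0 clk=0 u=0 r=0 p=0 v=1 x=0
  Δ1: clk:0→1
  Δ2: u:0→1
  Δ3: q:0→1
  (3Δ to stable)
t=1 Δ0: q=1 clk=1 u=1 r=0 p=0 v=1 x=0
  Δ1: clk:1→0
  (1Δ to stable)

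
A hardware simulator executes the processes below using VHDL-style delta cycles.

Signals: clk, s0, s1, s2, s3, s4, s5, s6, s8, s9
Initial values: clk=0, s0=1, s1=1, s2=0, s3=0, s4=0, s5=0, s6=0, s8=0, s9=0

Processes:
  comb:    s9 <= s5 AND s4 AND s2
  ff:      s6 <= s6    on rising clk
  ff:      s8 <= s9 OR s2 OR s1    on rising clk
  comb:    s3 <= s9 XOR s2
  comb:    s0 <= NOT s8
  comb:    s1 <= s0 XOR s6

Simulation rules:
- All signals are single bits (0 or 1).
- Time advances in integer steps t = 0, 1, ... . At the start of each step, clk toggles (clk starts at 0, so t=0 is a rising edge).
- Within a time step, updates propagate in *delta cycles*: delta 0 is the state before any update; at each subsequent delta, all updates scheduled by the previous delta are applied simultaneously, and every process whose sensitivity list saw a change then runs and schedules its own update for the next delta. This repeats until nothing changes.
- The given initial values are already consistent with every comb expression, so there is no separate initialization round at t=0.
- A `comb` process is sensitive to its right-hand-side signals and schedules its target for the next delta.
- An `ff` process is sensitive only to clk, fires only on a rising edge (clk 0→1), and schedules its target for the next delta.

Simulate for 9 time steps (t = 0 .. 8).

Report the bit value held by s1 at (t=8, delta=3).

t0.Δ0 s4=0 s8=0 s6=0 clk=0 s5=0 s0=1 s3=0 s9=0 s2=0 s1=1
t0.Δ1 s4=0 s8=0 s6=0 clk=1 s5=0 s0=1 s3=0 s9=0 s2=0 s1=1
t0.Δ2 s4=0 s8=1 s6=0 clk=1 s5=0 s0=1 s3=0 s9=0 s2=0 s1=1
t0.Δ3 s4=0 s8=1 s6=0 clk=1 s5=0 s0=0 s3=0 s9=0 s2=0 s1=1
t0.Δ4 s4=0 s8=1 s6=0 clk=1 s5=0 s0=0 s3=0 s9=0 s2=0 s1=0
t1.Δ0 s4=0 s8=1 s6=0 clk=1 s5=0 s0=0 s3=0 s9=0 s2=0 s1=0
t1.Δ1 s4=0 s8=1 s6=0 clk=0 s5=0 s0=0 s3=0 s9=0 s2=0 s1=0
t2.Δ0 s4=0 s8=1 s6=0 clk=0 s5=0 s0=0 s3=0 s9=0 s2=0 s1=0
t2.Δ1 s4=0 s8=1 s6=0 clk=1 s5=0 s0=0 s3=0 s9=0 s2=0 s1=0
t2.Δ2 s4=0 s8=0 s6=0 clk=1 s5=0 s0=0 s3=0 s9=0 s2=0 s1=0
t2.Δ3 s4=0 s8=0 s6=0 clk=1 s5=0 s0=1 s3=0 s9=0 s2=0 s1=0
t2.Δ4 s4=0 s8=0 s6=0 clk=1 s5=0 s0=1 s3=0 s9=0 s2=0 s1=1
t3.Δ0 s4=0 s8=0 s6=0 clk=1 s5=0 s0=1 s3=0 s9=0 s2=0 s1=1
t3.Δ1 s4=0 s8=0 s6=0 clk=0 s5=0 s0=1 s3=0 s9=0 s2=0 s1=1
t4.Δ0 s4=0 s8=0 s6=0 clk=0 s5=0 s0=1 s3=0 s9=0 s2=0 s1=1
t4.Δ1 s4=0 s8=0 s6=0 clk=1 s5=0 s0=1 s3=0 s9=0 s2=0 s1=1
t4.Δ2 s4=0 s8=1 s6=0 clk=1 s5=0 s0=1 s3=0 s9=0 s2=0 s1=1
t4.Δ3 s4=0 s8=1 s6=0 clk=1 s5=0 s0=0 s3=0 s9=0 s2=0 s1=1
t4.Δ4 s4=0 s8=1 s6=0 clk=1 s5=0 s0=0 s3=0 s9=0 s2=0 s1=0
t5.Δ0 s4=0 s8=1 s6=0 clk=1 s5=0 s0=0 s3=0 s9=0 s2=0 s1=0
t5.Δ1 s4=0 s8=1 s6=0 clk=0 s5=0 s0=0 s3=0 s9=0 s2=0 s1=0
t6.Δ0 s4=0 s8=1 s6=0 clk=0 s5=0 s0=0 s3=0 s9=0 s2=0 s1=0
t6.Δ1 s4=0 s8=1 s6=0 clk=1 s5=0 s0=0 s3=0 s9=0 s2=0 s1=0
t6.Δ2 s4=0 s8=0 s6=0 clk=1 s5=0 s0=0 s3=0 s9=0 s2=0 s1=0
t6.Δ3 s4=0 s8=0 s6=0 clk=1 s5=0 s0=1 s3=0 s9=0 s2=0 s1=0
t6.Δ4 s4=0 s8=0 s6=0 clk=1 s5=0 s0=1 s3=0 s9=0 s2=0 s1=1
t7.Δ0 s4=0 s8=0 s6=0 clk=1 s5=0 s0=1 s3=0 s9=0 s2=0 s1=1
t7.Δ1 s4=0 s8=0 s6=0 clk=0 s5=0 s0=1 s3=0 s9=0 s2=0 s1=1
t8.Δ0 s4=0 s8=0 s6=0 clk=0 s5=0 s0=1 s3=0 s9=0 s2=0 s1=1
t8.Δ1 s4=0 s8=0 s6=0 clk=1 s5=0 s0=1 s3=0 s9=0 s2=0 s1=1
t8.Δ2 s4=0 s8=1 s6=0 clk=1 s5=0 s0=1 s3=0 s9=0 s2=0 s1=1
t8.Δ3 s4=0 s8=1 s6=0 clk=1 s5=0 s0=0 s3=0 s9=0 s2=0 s1=1
t8.Δ4 s4=0 s8=1 s6=0 clk=1 s5=0 s0=0 s3=0 s9=0 s2=0 s1=0

1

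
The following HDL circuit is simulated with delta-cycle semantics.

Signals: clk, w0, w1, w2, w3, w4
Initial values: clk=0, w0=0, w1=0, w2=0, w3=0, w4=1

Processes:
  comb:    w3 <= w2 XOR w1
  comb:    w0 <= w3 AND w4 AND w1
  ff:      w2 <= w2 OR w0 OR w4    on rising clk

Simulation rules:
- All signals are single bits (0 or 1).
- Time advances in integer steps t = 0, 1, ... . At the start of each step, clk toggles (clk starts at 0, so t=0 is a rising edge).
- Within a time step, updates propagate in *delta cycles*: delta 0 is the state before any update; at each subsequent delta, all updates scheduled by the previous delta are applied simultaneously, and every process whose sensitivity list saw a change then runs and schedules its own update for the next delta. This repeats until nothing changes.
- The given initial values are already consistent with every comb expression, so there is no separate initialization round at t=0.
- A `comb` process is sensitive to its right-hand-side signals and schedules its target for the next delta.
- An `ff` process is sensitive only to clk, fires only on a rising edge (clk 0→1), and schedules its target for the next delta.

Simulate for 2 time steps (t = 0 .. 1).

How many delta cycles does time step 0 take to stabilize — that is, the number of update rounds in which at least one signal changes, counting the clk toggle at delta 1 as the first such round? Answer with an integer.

3

t0.Δ0 w2=0 w1=0 w3=0 w4=1 w0=0 clk=0
t0.Δ1 w2=0 w1=0 w3=0 w4=1 w0=0 clk=1
t0.Δ2 w2=1 w1=0 w3=0 w4=1 w0=0 clk=1
t0.Δ3 w2=1 w1=0 w3=1 w4=1 w0=0 clk=1
t1.Δ0 w2=1 w1=0 w3=1 w4=1 w0=0 clk=1
t1.Δ1 w2=1 w1=0 w3=1 w4=1 w0=0 clk=0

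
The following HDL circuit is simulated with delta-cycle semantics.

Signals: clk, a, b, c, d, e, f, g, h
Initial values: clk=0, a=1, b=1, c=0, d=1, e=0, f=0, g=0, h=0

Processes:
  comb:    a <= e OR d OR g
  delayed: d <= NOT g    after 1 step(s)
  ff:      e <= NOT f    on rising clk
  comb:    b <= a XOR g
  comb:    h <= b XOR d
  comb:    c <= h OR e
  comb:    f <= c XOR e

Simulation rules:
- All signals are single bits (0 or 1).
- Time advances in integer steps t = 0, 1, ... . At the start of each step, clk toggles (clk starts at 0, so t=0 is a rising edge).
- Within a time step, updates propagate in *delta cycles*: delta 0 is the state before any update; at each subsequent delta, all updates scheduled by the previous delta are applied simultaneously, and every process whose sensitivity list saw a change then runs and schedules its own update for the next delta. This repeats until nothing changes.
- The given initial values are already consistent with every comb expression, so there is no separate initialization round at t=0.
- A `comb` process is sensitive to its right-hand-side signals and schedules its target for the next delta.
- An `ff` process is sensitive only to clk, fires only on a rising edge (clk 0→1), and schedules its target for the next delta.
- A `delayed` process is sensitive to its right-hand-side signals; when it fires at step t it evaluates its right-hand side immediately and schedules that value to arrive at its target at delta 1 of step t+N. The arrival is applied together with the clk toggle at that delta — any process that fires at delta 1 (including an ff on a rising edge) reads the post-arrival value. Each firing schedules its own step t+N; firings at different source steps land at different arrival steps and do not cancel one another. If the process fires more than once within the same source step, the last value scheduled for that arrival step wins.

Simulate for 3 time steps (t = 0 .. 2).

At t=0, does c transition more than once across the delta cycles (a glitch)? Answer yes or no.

no

t=0 Δ0: f=0 clk=0 e=0 h=0 a=1 b=1 d=1 c=0 g=0
  Δ1: clk:0→1
  Δ2: e:0→1
  Δ3: f:0→1, c:0→1
  Δ4: f:1→0
  (4Δ to stable)
t=1 Δ0: f=0 clk=1 e=1 h=0 a=1 b=1 d=1 c=1 g=0
  Δ1: clk:1→0
  (1Δ to stable)
t=2 Δ0: f=0 clk=0 e=1 h=0 a=1 b=1 d=1 c=1 g=0
  Δ1: clk:0→1
  (1Δ to stable)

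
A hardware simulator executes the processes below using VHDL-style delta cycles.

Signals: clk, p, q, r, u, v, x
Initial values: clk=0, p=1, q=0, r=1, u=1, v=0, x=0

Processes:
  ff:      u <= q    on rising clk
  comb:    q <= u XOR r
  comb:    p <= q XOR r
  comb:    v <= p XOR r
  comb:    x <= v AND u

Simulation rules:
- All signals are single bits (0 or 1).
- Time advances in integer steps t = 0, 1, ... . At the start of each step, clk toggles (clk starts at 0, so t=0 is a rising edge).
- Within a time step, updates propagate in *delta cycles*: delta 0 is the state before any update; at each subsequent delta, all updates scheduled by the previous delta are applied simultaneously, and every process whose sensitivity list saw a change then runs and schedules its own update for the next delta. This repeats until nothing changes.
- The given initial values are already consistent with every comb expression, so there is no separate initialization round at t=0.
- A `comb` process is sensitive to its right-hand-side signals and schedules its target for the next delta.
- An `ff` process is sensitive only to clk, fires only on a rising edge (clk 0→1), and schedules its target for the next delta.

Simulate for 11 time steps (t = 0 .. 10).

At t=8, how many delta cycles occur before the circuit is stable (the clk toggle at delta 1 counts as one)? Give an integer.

5

[bits: u,r,q,p,x,v,clk]
t=0: Δ0=1101000 Δ1=1101001 Δ2=0101001 Δ3=0111001 Δ4=0110001 Δ5=0110011 | 5Δ
t=1: Δ0=0110011 Δ1=0110010 | 1Δ
t=2: Δ0=0110010 Δ1=0110011 Δ2=1110011 Δ3=1100111 Δ4=1101111 Δ5=1101101 Δ6=1101001 | 6Δ
t=3: Δ0=1101001 Δ1=1101000 | 1Δ
t=4: Δ0=1101000 Δ1=1101001 Δ2=0101001 Δ3=0111001 Δ4=0110001 Δ5=0110011 | 5Δ
t=5: Δ0=0110011 Δ1=0110010 | 1Δ
t=6: Δ0=0110010 Δ1=0110011 Δ2=1110011 Δ3=1100111 Δ4=1101111 Δ5=1101101 Δ6=1101001 | 6Δ
t=7: Δ0=1101001 Δ1=1101000 | 1Δ
t=8: Δ0=1101000 Δ1=1101001 Δ2=0101001 Δ3=0111001 Δ4=0110001 Δ5=0110011 | 5Δ
t=9: Δ0=0110011 Δ1=0110010 | 1Δ
t=10: Δ0=0110010 Δ1=0110011 Δ2=1110011 Δ3=1100111 Δ4=1101111 Δ5=1101101 Δ6=1101001 | 6Δ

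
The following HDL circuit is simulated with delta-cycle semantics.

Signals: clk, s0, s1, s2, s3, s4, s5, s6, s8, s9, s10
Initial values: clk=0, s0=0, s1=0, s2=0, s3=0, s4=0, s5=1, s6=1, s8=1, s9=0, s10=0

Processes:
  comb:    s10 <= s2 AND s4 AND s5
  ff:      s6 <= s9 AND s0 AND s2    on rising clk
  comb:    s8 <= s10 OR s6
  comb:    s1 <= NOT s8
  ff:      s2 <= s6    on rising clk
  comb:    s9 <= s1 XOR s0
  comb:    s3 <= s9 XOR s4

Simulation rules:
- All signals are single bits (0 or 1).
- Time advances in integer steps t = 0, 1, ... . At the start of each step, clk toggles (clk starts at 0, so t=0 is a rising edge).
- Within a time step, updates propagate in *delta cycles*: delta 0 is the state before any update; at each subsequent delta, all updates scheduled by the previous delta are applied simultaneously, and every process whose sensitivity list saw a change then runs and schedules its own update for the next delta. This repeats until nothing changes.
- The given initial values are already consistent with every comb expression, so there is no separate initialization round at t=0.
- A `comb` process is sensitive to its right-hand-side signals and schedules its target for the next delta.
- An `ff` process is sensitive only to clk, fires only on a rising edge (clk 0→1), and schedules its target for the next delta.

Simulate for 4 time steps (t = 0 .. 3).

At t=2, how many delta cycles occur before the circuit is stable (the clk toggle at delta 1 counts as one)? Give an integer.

t0.Δ0 s6=1 s1=0 s5=1 s9=0 s4=0 s3=0 s10=0 s0=0 s2=0 s8=1 clk=0
t0.Δ1 s6=1 s1=0 s5=1 s9=0 s4=0 s3=0 s10=0 s0=0 s2=0 s8=1 clk=1
t0.Δ2 s6=0 s1=0 s5=1 s9=0 s4=0 s3=0 s10=0 s0=0 s2=1 s8=1 clk=1
t0.Δ3 s6=0 s1=0 s5=1 s9=0 s4=0 s3=0 s10=0 s0=0 s2=1 s8=0 clk=1
t0.Δ4 s6=0 s1=1 s5=1 s9=0 s4=0 s3=0 s10=0 s0=0 s2=1 s8=0 clk=1
t0.Δ5 s6=0 s1=1 s5=1 s9=1 s4=0 s3=0 s10=0 s0=0 s2=1 s8=0 clk=1
t0.Δ6 s6=0 s1=1 s5=1 s9=1 s4=0 s3=1 s10=0 s0=0 s2=1 s8=0 clk=1
t1.Δ0 s6=0 s1=1 s5=1 s9=1 s4=0 s3=1 s10=0 s0=0 s2=1 s8=0 clk=1
t1.Δ1 s6=0 s1=1 s5=1 s9=1 s4=0 s3=1 s10=0 s0=0 s2=1 s8=0 clk=0
t2.Δ0 s6=0 s1=1 s5=1 s9=1 s4=0 s3=1 s10=0 s0=0 s2=1 s8=0 clk=0
t2.Δ1 s6=0 s1=1 s5=1 s9=1 s4=0 s3=1 s10=0 s0=0 s2=1 s8=0 clk=1
t2.Δ2 s6=0 s1=1 s5=1 s9=1 s4=0 s3=1 s10=0 s0=0 s2=0 s8=0 clk=1
t3.Δ0 s6=0 s1=1 s5=1 s9=1 s4=0 s3=1 s10=0 s0=0 s2=0 s8=0 clk=1
t3.Δ1 s6=0 s1=1 s5=1 s9=1 s4=0 s3=1 s10=0 s0=0 s2=0 s8=0 clk=0

2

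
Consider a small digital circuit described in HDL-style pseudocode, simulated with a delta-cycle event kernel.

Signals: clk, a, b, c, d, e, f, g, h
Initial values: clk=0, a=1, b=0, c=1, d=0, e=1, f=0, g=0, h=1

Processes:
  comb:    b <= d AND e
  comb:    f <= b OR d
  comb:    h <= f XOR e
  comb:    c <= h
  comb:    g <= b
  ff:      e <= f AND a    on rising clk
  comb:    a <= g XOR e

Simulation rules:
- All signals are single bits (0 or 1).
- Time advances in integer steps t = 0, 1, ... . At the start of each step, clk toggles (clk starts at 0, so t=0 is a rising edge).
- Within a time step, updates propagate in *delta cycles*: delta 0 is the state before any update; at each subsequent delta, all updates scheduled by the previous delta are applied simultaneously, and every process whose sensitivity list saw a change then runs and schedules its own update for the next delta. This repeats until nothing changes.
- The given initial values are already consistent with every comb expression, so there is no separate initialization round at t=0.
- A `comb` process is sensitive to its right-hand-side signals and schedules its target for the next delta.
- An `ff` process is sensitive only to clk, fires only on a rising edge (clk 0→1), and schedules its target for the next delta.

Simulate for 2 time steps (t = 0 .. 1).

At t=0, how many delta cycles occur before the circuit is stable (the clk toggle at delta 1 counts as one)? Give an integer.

4

t=0 Δ0: d=0 clk=0 f=0 c=1 g=0 h=1 b=0 a=1 e=1
  Δ1: clk:0→1
  Δ2: e:1→0
  Δ3: h:1→0, a:1→0
  Δ4: c:1→0
  (4Δ to stable)
t=1 Δ0: d=0 clk=1 f=0 c=0 g=0 h=0 b=0 a=0 e=0
  Δ1: clk:1→0
  (1Δ to stable)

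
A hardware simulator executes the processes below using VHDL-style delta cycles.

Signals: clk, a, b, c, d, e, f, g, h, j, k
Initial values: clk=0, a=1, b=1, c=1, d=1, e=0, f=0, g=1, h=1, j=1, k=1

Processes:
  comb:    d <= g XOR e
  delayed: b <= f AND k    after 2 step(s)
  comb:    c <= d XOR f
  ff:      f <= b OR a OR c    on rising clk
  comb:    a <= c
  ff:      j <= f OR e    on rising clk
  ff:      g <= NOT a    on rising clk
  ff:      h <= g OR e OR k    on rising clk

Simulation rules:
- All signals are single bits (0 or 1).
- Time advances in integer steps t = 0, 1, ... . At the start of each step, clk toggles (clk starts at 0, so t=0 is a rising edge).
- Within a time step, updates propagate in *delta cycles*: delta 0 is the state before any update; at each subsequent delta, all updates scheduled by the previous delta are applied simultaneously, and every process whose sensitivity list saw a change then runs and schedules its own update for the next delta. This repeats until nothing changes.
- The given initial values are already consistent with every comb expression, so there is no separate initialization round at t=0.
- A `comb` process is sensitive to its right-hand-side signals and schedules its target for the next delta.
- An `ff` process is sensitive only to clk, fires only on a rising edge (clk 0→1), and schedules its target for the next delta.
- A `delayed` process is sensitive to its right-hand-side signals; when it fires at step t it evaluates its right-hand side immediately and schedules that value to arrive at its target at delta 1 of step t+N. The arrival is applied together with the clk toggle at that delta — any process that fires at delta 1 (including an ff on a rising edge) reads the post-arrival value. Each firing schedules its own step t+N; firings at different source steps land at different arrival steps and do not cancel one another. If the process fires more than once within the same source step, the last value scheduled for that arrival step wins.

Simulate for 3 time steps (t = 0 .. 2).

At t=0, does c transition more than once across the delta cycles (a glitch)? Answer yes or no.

yes

[bits: d,clk,k,h,b,f,a,e,c,j,g]
t=0: Δ0=10111010111 Δ1=11111010111 Δ2=11111110100 Δ3=01111110000 Δ4=01111100100 Δ5=01111110100 | 5Δ
t=1: Δ0=01111110100 Δ1=00111110100 | 1Δ
t=2: Δ0=00111110100 Δ1=01111110100 Δ2=01111110110 | 2Δ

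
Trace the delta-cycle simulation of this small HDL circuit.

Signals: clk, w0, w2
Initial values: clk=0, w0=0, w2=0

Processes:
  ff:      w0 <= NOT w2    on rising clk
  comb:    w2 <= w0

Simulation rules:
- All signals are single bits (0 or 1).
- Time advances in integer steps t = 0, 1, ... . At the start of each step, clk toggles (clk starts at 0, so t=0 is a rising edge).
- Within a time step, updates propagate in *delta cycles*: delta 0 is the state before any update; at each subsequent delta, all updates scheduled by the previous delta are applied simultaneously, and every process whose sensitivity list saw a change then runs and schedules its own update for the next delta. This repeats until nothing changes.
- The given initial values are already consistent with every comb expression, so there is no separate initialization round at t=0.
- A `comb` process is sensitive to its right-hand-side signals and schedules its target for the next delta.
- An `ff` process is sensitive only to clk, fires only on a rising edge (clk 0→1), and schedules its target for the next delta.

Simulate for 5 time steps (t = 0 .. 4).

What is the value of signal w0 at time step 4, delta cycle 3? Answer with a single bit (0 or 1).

t=0 Δ0: w2=0 w0=0 clk=0
  Δ1: clk:0→1
  Δ2: w0:0→1
  Δ3: w2:0→1
  (3Δ to stable)
t=1 Δ0: w2=1 w0=1 clk=1
  Δ1: clk:1→0
  (1Δ to stable)
t=2 Δ0: w2=1 w0=1 clk=0
  Δ1: clk:0→1
  Δ2: w0:1→0
  Δ3: w2:1→0
  (3Δ to stable)
t=3 Δ0: w2=0 w0=0 clk=1
  Δ1: clk:1→0
  (1Δ to stable)
t=4 Δ0: w2=0 w0=0 clk=0
  Δ1: clk:0→1
  Δ2: w0:0→1
  Δ3: w2:0→1
  (3Δ to stable)

1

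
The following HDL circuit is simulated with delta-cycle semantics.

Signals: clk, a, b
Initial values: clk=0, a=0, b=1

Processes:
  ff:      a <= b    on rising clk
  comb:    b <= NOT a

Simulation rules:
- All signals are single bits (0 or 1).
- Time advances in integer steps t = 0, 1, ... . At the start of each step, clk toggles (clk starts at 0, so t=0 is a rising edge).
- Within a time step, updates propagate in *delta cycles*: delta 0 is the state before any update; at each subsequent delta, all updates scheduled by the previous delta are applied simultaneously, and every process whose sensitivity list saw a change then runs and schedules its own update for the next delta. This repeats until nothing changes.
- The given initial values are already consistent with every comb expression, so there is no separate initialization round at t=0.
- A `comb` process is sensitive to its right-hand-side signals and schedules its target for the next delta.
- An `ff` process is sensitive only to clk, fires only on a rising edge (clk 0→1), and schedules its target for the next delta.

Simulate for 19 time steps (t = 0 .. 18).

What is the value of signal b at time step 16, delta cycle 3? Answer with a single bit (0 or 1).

t0.Δ0 clk=0 a=0 b=1
t0.Δ1 clk=1 a=0 b=1
t0.Δ2 clk=1 a=1 b=1
t0.Δ3 clk=1 a=1 b=0
t1.Δ0 clk=1 a=1 b=0
t1.Δ1 clk=0 a=1 b=0
t2.Δ0 clk=0 a=1 b=0
t2.Δ1 clk=1 a=1 b=0
t2.Δ2 clk=1 a=0 b=0
t2.Δ3 clk=1 a=0 b=1
t3.Δ0 clk=1 a=0 b=1
t3.Δ1 clk=0 a=0 b=1
t4.Δ0 clk=0 a=0 b=1
t4.Δ1 clk=1 a=0 b=1
t4.Δ2 clk=1 a=1 b=1
t4.Δ3 clk=1 a=1 b=0
t5.Δ0 clk=1 a=1 b=0
t5.Δ1 clk=0 a=1 b=0
t6.Δ0 clk=0 a=1 b=0
t6.Δ1 clk=1 a=1 b=0
t6.Δ2 clk=1 a=0 b=0
t6.Δ3 clk=1 a=0 b=1
t7.Δ0 clk=1 a=0 b=1
t7.Δ1 clk=0 a=0 b=1
t8.Δ0 clk=0 a=0 b=1
t8.Δ1 clk=1 a=0 b=1
t8.Δ2 clk=1 a=1 b=1
t8.Δ3 clk=1 a=1 b=0
t9.Δ0 clk=1 a=1 b=0
t9.Δ1 clk=0 a=1 b=0
t10.Δ0 clk=0 a=1 b=0
t10.Δ1 clk=1 a=1 b=0
t10.Δ2 clk=1 a=0 b=0
t10.Δ3 clk=1 a=0 b=1
t11.Δ0 clk=1 a=0 b=1
t11.Δ1 clk=0 a=0 b=1
t12.Δ0 clk=0 a=0 b=1
t12.Δ1 clk=1 a=0 b=1
t12.Δ2 clk=1 a=1 b=1
t12.Δ3 clk=1 a=1 b=0
t13.Δ0 clk=1 a=1 b=0
t13.Δ1 clk=0 a=1 b=0
t14.Δ0 clk=0 a=1 b=0
t14.Δ1 clk=1 a=1 b=0
t14.Δ2 clk=1 a=0 b=0
t14.Δ3 clk=1 a=0 b=1
t15.Δ0 clk=1 a=0 b=1
t15.Δ1 clk=0 a=0 b=1
t16.Δ0 clk=0 a=0 b=1
t16.Δ1 clk=1 a=0 b=1
t16.Δ2 clk=1 a=1 b=1
t16.Δ3 clk=1 a=1 b=0
t17.Δ0 clk=1 a=1 b=0
t17.Δ1 clk=0 a=1 b=0
t18.Δ0 clk=0 a=1 b=0
t18.Δ1 clk=1 a=1 b=0
t18.Δ2 clk=1 a=0 b=0
t18.Δ3 clk=1 a=0 b=1

0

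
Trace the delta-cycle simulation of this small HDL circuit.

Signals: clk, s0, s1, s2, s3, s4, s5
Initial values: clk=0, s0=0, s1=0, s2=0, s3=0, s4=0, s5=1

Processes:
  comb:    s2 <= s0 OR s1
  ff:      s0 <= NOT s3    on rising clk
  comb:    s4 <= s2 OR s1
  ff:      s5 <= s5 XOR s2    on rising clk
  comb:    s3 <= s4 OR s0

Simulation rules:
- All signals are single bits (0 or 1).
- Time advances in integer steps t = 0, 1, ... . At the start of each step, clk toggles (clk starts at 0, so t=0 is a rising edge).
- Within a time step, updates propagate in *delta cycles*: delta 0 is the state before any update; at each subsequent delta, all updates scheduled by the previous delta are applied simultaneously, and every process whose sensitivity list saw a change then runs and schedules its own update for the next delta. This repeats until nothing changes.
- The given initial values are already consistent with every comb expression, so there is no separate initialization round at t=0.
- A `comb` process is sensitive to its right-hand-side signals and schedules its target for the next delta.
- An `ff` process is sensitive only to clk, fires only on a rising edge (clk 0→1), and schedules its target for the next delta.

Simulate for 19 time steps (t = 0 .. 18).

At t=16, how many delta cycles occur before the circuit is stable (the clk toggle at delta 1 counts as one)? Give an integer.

4

t0.Δ0 s3=0 s5=1 s2=0 s0=0 s4=0 s1=0 clk=0
t0.Δ1 s3=0 s5=1 s2=0 s0=0 s4=0 s1=0 clk=1
t0.Δ2 s3=0 s5=1 s2=0 s0=1 s4=0 s1=0 clk=1
t0.Δ3 s3=1 s5=1 s2=1 s0=1 s4=0 s1=0 clk=1
t0.Δ4 s3=1 s5=1 s2=1 s0=1 s4=1 s1=0 clk=1
t1.Δ0 s3=1 s5=1 s2=1 s0=1 s4=1 s1=0 clk=1
t1.Δ1 s3=1 s5=1 s2=1 s0=1 s4=1 s1=0 clk=0
t2.Δ0 s3=1 s5=1 s2=1 s0=1 s4=1 s1=0 clk=0
t2.Δ1 s3=1 s5=1 s2=1 s0=1 s4=1 s1=0 clk=1
t2.Δ2 s3=1 s5=0 s2=1 s0=0 s4=1 s1=0 clk=1
t2.Δ3 s3=1 s5=0 s2=0 s0=0 s4=1 s1=0 clk=1
t2.Δ4 s3=1 s5=0 s2=0 s0=0 s4=0 s1=0 clk=1
t2.Δ5 s3=0 s5=0 s2=0 s0=0 s4=0 s1=0 clk=1
t3.Δ0 s3=0 s5=0 s2=0 s0=0 s4=0 s1=0 clk=1
t3.Δ1 s3=0 s5=0 s2=0 s0=0 s4=0 s1=0 clk=0
t4.Δ0 s3=0 s5=0 s2=0 s0=0 s4=0 s1=0 clk=0
t4.Δ1 s3=0 s5=0 s2=0 s0=0 s4=0 s1=0 clk=1
t4.Δ2 s3=0 s5=0 s2=0 s0=1 s4=0 s1=0 clk=1
t4.Δ3 s3=1 s5=0 s2=1 s0=1 s4=0 s1=0 clk=1
t4.Δ4 s3=1 s5=0 s2=1 s0=1 s4=1 s1=0 clk=1
t5.Δ0 s3=1 s5=0 s2=1 s0=1 s4=1 s1=0 clk=1
t5.Δ1 s3=1 s5=0 s2=1 s0=1 s4=1 s1=0 clk=0
t6.Δ0 s3=1 s5=0 s2=1 s0=1 s4=1 s1=0 clk=0
t6.Δ1 s3=1 s5=0 s2=1 s0=1 s4=1 s1=0 clk=1
t6.Δ2 s3=1 s5=1 s2=1 s0=0 s4=1 s1=0 clk=1
t6.Δ3 s3=1 s5=1 s2=0 s0=0 s4=1 s1=0 clk=1
t6.Δ4 s3=1 s5=1 s2=0 s0=0 s4=0 s1=0 clk=1
t6.Δ5 s3=0 s5=1 s2=0 s0=0 s4=0 s1=0 clk=1
t7.Δ0 s3=0 s5=1 s2=0 s0=0 s4=0 s1=0 clk=1
t7.Δ1 s3=0 s5=1 s2=0 s0=0 s4=0 s1=0 clk=0
t8.Δ0 s3=0 s5=1 s2=0 s0=0 s4=0 s1=0 clk=0
t8.Δ1 s3=0 s5=1 s2=0 s0=0 s4=0 s1=0 clk=1
t8.Δ2 s3=0 s5=1 s2=0 s0=1 s4=0 s1=0 clk=1
t8.Δ3 s3=1 s5=1 s2=1 s0=1 s4=0 s1=0 clk=1
t8.Δ4 s3=1 s5=1 s2=1 s0=1 s4=1 s1=0 clk=1
t9.Δ0 s3=1 s5=1 s2=1 s0=1 s4=1 s1=0 clk=1
t9.Δ1 s3=1 s5=1 s2=1 s0=1 s4=1 s1=0 clk=0
t10.Δ0 s3=1 s5=1 s2=1 s0=1 s4=1 s1=0 clk=0
t10.Δ1 s3=1 s5=1 s2=1 s0=1 s4=1 s1=0 clk=1
t10.Δ2 s3=1 s5=0 s2=1 s0=0 s4=1 s1=0 clk=1
t10.Δ3 s3=1 s5=0 s2=0 s0=0 s4=1 s1=0 clk=1
t10.Δ4 s3=1 s5=0 s2=0 s0=0 s4=0 s1=0 clk=1
t10.Δ5 s3=0 s5=0 s2=0 s0=0 s4=0 s1=0 clk=1
t11.Δ0 s3=0 s5=0 s2=0 s0=0 s4=0 s1=0 clk=1
t11.Δ1 s3=0 s5=0 s2=0 s0=0 s4=0 s1=0 clk=0
t12.Δ0 s3=0 s5=0 s2=0 s0=0 s4=0 s1=0 clk=0
t12.Δ1 s3=0 s5=0 s2=0 s0=0 s4=0 s1=0 clk=1
t12.Δ2 s3=0 s5=0 s2=0 s0=1 s4=0 s1=0 clk=1
t12.Δ3 s3=1 s5=0 s2=1 s0=1 s4=0 s1=0 clk=1
t12.Δ4 s3=1 s5=0 s2=1 s0=1 s4=1 s1=0 clk=1
t13.Δ0 s3=1 s5=0 s2=1 s0=1 s4=1 s1=0 clk=1
t13.Δ1 s3=1 s5=0 s2=1 s0=1 s4=1 s1=0 clk=0
t14.Δ0 s3=1 s5=0 s2=1 s0=1 s4=1 s1=0 clk=0
t14.Δ1 s3=1 s5=0 s2=1 s0=1 s4=1 s1=0 clk=1
t14.Δ2 s3=1 s5=1 s2=1 s0=0 s4=1 s1=0 clk=1
t14.Δ3 s3=1 s5=1 s2=0 s0=0 s4=1 s1=0 clk=1
t14.Δ4 s3=1 s5=1 s2=0 s0=0 s4=0 s1=0 clk=1
t14.Δ5 s3=0 s5=1 s2=0 s0=0 s4=0 s1=0 clk=1
t15.Δ0 s3=0 s5=1 s2=0 s0=0 s4=0 s1=0 clk=1
t15.Δ1 s3=0 s5=1 s2=0 s0=0 s4=0 s1=0 clk=0
t16.Δ0 s3=0 s5=1 s2=0 s0=0 s4=0 s1=0 clk=0
t16.Δ1 s3=0 s5=1 s2=0 s0=0 s4=0 s1=0 clk=1
t16.Δ2 s3=0 s5=1 s2=0 s0=1 s4=0 s1=0 clk=1
t16.Δ3 s3=1 s5=1 s2=1 s0=1 s4=0 s1=0 clk=1
t16.Δ4 s3=1 s5=1 s2=1 s0=1 s4=1 s1=0 clk=1
t17.Δ0 s3=1 s5=1 s2=1 s0=1 s4=1 s1=0 clk=1
t17.Δ1 s3=1 s5=1 s2=1 s0=1 s4=1 s1=0 clk=0
t18.Δ0 s3=1 s5=1 s2=1 s0=1 s4=1 s1=0 clk=0
t18.Δ1 s3=1 s5=1 s2=1 s0=1 s4=1 s1=0 clk=1
t18.Δ2 s3=1 s5=0 s2=1 s0=0 s4=1 s1=0 clk=1
t18.Δ3 s3=1 s5=0 s2=0 s0=0 s4=1 s1=0 clk=1
t18.Δ4 s3=1 s5=0 s2=0 s0=0 s4=0 s1=0 clk=1
t18.Δ5 s3=0 s5=0 s2=0 s0=0 s4=0 s1=0 clk=1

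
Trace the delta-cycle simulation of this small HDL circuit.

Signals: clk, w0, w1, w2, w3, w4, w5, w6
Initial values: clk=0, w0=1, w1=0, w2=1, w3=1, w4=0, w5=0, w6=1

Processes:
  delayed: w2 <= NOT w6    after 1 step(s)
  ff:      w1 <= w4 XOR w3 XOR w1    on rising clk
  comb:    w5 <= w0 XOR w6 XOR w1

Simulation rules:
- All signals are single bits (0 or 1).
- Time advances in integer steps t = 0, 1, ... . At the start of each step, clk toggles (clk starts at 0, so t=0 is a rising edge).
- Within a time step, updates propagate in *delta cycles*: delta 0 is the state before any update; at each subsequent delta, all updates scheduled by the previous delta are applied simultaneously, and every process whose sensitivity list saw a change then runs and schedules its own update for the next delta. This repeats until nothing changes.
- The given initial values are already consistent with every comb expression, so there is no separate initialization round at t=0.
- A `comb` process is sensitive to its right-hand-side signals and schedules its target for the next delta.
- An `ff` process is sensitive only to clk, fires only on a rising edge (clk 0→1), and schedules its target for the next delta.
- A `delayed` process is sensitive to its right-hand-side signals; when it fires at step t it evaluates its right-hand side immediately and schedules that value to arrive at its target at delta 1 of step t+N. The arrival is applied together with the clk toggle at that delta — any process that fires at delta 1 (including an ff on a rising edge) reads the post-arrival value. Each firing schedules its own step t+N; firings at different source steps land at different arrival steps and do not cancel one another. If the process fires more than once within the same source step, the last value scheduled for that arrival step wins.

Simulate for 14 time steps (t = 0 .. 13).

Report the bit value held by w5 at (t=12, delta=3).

1

t0.Δ0 w5=0 clk=0 w4=0 w6=1 w3=1 w2=1 w1=0 w0=1
t0.Δ1 w5=0 clk=1 w4=0 w6=1 w3=1 w2=1 w1=0 w0=1
t0.Δ2 w5=0 clk=1 w4=0 w6=1 w3=1 w2=1 w1=1 w0=1
t0.Δ3 w5=1 clk=1 w4=0 w6=1 w3=1 w2=1 w1=1 w0=1
t1.Δ0 w5=1 clk=1 w4=0 w6=1 w3=1 w2=1 w1=1 w0=1
t1.Δ1 w5=1 clk=0 w4=0 w6=1 w3=1 w2=1 w1=1 w0=1
t2.Δ0 w5=1 clk=0 w4=0 w6=1 w3=1 w2=1 w1=1 w0=1
t2.Δ1 w5=1 clk=1 w4=0 w6=1 w3=1 w2=1 w1=1 w0=1
t2.Δ2 w5=1 clk=1 w4=0 w6=1 w3=1 w2=1 w1=0 w0=1
t2.Δ3 w5=0 clk=1 w4=0 w6=1 w3=1 w2=1 w1=0 w0=1
t3.Δ0 w5=0 clk=1 w4=0 w6=1 w3=1 w2=1 w1=0 w0=1
t3.Δ1 w5=0 clk=0 w4=0 w6=1 w3=1 w2=1 w1=0 w0=1
t4.Δ0 w5=0 clk=0 w4=0 w6=1 w3=1 w2=1 w1=0 w0=1
t4.Δ1 w5=0 clk=1 w4=0 w6=1 w3=1 w2=1 w1=0 w0=1
t4.Δ2 w5=0 clk=1 w4=0 w6=1 w3=1 w2=1 w1=1 w0=1
t4.Δ3 w5=1 clk=1 w4=0 w6=1 w3=1 w2=1 w1=1 w0=1
t5.Δ0 w5=1 clk=1 w4=0 w6=1 w3=1 w2=1 w1=1 w0=1
t5.Δ1 w5=1 clk=0 w4=0 w6=1 w3=1 w2=1 w1=1 w0=1
t6.Δ0 w5=1 clk=0 w4=0 w6=1 w3=1 w2=1 w1=1 w0=1
t6.Δ1 w5=1 clk=1 w4=0 w6=1 w3=1 w2=1 w1=1 w0=1
t6.Δ2 w5=1 clk=1 w4=0 w6=1 w3=1 w2=1 w1=0 w0=1
t6.Δ3 w5=0 clk=1 w4=0 w6=1 w3=1 w2=1 w1=0 w0=1
t7.Δ0 w5=0 clk=1 w4=0 w6=1 w3=1 w2=1 w1=0 w0=1
t7.Δ1 w5=0 clk=0 w4=0 w6=1 w3=1 w2=1 w1=0 w0=1
t8.Δ0 w5=0 clk=0 w4=0 w6=1 w3=1 w2=1 w1=0 w0=1
t8.Δ1 w5=0 clk=1 w4=0 w6=1 w3=1 w2=1 w1=0 w0=1
t8.Δ2 w5=0 clk=1 w4=0 w6=1 w3=1 w2=1 w1=1 w0=1
t8.Δ3 w5=1 clk=1 w4=0 w6=1 w3=1 w2=1 w1=1 w0=1
t9.Δ0 w5=1 clk=1 w4=0 w6=1 w3=1 w2=1 w1=1 w0=1
t9.Δ1 w5=1 clk=0 w4=0 w6=1 w3=1 w2=1 w1=1 w0=1
t10.Δ0 w5=1 clk=0 w4=0 w6=1 w3=1 w2=1 w1=1 w0=1
t10.Δ1 w5=1 clk=1 w4=0 w6=1 w3=1 w2=1 w1=1 w0=1
t10.Δ2 w5=1 clk=1 w4=0 w6=1 w3=1 w2=1 w1=0 w0=1
t10.Δ3 w5=0 clk=1 w4=0 w6=1 w3=1 w2=1 w1=0 w0=1
t11.Δ0 w5=0 clk=1 w4=0 w6=1 w3=1 w2=1 w1=0 w0=1
t11.Δ1 w5=0 clk=0 w4=0 w6=1 w3=1 w2=1 w1=0 w0=1
t12.Δ0 w5=0 clk=0 w4=0 w6=1 w3=1 w2=1 w1=0 w0=1
t12.Δ1 w5=0 clk=1 w4=0 w6=1 w3=1 w2=1 w1=0 w0=1
t12.Δ2 w5=0 clk=1 w4=0 w6=1 w3=1 w2=1 w1=1 w0=1
t12.Δ3 w5=1 clk=1 w4=0 w6=1 w3=1 w2=1 w1=1 w0=1
t13.Δ0 w5=1 clk=1 w4=0 w6=1 w3=1 w2=1 w1=1 w0=1
t13.Δ1 w5=1 clk=0 w4=0 w6=1 w3=1 w2=1 w1=1 w0=1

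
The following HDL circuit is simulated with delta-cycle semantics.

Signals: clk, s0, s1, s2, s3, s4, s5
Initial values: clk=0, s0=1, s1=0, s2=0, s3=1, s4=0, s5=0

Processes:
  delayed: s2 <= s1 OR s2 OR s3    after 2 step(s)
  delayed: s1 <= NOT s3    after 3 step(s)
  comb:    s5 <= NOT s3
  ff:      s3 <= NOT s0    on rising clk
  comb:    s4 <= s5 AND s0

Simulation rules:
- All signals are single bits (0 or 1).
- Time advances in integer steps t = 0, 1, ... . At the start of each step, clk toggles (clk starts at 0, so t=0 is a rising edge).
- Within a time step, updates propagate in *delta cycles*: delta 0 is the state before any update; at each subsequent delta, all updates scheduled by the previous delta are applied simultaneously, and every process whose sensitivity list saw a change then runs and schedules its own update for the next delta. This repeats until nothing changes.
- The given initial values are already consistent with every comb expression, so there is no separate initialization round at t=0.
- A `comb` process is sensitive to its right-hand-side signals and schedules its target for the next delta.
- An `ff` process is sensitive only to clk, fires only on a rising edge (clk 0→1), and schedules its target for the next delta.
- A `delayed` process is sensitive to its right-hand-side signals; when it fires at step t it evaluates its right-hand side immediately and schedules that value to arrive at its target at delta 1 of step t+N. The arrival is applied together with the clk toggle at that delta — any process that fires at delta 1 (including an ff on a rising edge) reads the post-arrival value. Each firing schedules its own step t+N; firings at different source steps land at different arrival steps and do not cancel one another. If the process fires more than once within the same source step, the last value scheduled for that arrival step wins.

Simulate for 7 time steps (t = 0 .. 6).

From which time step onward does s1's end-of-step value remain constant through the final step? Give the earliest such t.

[bits: s5,s1,s2,clk,s4,s3,s0]
t=0: Δ0=0000011 Δ1=0001011 Δ2=0001001 Δ3=1001001 Δ4=1001101 | 4Δ
t=1: Δ0=1001101 Δ1=1000101 | 1Δ
t=2: Δ0=1000101 Δ1=1001101 | 1Δ
t=3: Δ0=1001101 Δ1=1100101 | 1Δ
t=4: Δ0=1100101 Δ1=1101101 | 1Δ
t=5: Δ0=1101101 Δ1=1110101 | 1Δ
t=6: Δ0=1110101 Δ1=1111101 | 1Δ

3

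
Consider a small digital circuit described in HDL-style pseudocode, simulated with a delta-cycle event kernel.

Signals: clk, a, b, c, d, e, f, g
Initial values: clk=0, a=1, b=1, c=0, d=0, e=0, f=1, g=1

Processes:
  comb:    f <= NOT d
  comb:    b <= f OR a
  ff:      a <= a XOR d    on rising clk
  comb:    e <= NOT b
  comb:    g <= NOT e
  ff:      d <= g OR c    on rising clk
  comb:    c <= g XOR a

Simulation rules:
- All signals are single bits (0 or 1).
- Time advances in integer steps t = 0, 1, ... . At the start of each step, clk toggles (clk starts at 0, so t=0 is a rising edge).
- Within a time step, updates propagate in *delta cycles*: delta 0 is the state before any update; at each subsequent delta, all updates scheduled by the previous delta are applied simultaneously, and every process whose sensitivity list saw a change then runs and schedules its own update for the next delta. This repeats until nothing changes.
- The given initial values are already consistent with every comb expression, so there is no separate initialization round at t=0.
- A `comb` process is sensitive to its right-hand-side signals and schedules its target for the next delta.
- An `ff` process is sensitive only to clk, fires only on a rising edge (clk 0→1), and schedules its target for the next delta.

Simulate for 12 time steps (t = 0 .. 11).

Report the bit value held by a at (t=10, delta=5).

1

[bits: clk,c,a,g,e,f,b,d]
t=0: Δ0=00110110 Δ1=10110110 Δ2=10110111 Δ3=10110011 | 3Δ
t=1: Δ0=10110011 Δ1=00110011 | 1Δ
t=2: Δ0=00110011 Δ1=10110011 Δ2=10010011 Δ3=11010001 Δ4=11011001 Δ5=11001001 Δ6=10001001 | 6Δ
t=3: Δ0=10001001 Δ1=00001001 | 1Δ
t=4: Δ0=00001001 Δ1=10001001 Δ2=10101000 Δ3=11101110 Δ4=11100110 Δ5=11110110 Δ6=10110110 | 6Δ
t=5: Δ0=10110110 Δ1=00110110 | 1Δ
t=6: Δ0=00110110 Δ1=10110110 Δ2=10110111 Δ3=10110011 | 3Δ
t=7: Δ0=10110011 Δ1=00110011 | 1Δ
t=8: Δ0=00110011 Δ1=10110011 Δ2=10010011 Δ3=11010001 Δ4=11011001 Δ5=11001001 Δ6=10001001 | 6Δ
t=9: Δ0=10001001 Δ1=00001001 | 1Δ
t=10: Δ0=00001001 Δ1=10001001 Δ2=10101000 Δ3=11101110 Δ4=11100110 Δ5=11110110 Δ6=10110110 | 6Δ
t=11: Δ0=10110110 Δ1=00110110 | 1Δ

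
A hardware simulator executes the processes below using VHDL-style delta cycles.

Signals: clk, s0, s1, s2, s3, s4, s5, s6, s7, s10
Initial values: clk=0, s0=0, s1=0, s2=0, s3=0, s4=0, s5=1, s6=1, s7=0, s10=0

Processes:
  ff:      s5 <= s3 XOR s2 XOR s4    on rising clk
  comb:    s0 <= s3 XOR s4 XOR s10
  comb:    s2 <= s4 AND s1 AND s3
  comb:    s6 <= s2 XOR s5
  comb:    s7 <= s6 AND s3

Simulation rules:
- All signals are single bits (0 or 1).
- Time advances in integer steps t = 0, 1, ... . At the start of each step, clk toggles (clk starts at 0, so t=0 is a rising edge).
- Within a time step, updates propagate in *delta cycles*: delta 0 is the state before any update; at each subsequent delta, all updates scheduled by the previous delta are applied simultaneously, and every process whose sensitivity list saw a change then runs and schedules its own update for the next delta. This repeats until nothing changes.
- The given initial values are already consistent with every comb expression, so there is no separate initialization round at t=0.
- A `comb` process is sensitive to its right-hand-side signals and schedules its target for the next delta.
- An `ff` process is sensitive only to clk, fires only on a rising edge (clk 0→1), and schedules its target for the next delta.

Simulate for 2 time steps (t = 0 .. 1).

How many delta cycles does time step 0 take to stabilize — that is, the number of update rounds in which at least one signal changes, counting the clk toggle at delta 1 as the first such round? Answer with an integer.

3

t0.Δ0 s2=0 s7=0 s6=1 s10=0 s4=0 s5=1 s1=0 s3=0 s0=0 clk=0
t0.Δ1 s2=0 s7=0 s6=1 s10=0 s4=0 s5=1 s1=0 s3=0 s0=0 clk=1
t0.Δ2 s2=0 s7=0 s6=1 s10=0 s4=0 s5=0 s1=0 s3=0 s0=0 clk=1
t0.Δ3 s2=0 s7=0 s6=0 s10=0 s4=0 s5=0 s1=0 s3=0 s0=0 clk=1
t1.Δ0 s2=0 s7=0 s6=0 s10=0 s4=0 s5=0 s1=0 s3=0 s0=0 clk=1
t1.Δ1 s2=0 s7=0 s6=0 s10=0 s4=0 s5=0 s1=0 s3=0 s0=0 clk=0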